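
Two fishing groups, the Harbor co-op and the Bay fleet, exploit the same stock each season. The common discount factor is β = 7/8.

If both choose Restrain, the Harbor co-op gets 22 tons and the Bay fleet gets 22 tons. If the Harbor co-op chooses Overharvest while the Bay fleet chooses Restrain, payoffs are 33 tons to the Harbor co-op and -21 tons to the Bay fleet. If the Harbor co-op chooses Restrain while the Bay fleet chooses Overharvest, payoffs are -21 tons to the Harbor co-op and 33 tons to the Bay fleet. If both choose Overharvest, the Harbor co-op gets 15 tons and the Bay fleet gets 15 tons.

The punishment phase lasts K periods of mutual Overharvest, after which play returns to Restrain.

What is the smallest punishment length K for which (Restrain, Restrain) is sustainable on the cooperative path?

2

IC: β(1−β^K)/(1−β) ≥ (33−22)/(22−15) = 11/7.
With β = 7/8: need 1 − β^K ≥ 11/7·(1−7/8)/(7/8), i.e. β^K ≤ 0.7755.
Since (7/8)^1 = 0.8750 and (7/8)^2 = 0.7656, the smallest such K is 2.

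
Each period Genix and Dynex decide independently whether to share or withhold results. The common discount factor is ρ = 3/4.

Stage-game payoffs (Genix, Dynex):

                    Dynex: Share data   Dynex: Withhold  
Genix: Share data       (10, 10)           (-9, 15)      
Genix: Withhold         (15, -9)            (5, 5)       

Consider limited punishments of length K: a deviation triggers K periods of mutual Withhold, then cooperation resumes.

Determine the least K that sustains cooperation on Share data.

No profitable deviation requires (10−5)(ρ+…+ρ^K) ≥ 15−10, i.e. ρ+…+ρ^K ≥ 1 ≈ 1.0000.
With ρ = 3/4, the partial sums are K=1: 0.7500, K=2: 1.3125.
K = 2 is the first length at which the sum reaches 1.0000.

2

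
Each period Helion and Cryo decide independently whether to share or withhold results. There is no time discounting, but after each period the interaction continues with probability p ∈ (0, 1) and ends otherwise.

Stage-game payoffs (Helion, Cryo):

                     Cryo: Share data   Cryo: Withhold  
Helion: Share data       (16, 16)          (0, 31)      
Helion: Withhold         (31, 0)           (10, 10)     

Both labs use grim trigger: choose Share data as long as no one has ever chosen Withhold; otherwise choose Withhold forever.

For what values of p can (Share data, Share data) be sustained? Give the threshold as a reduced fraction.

5/7

With no time discounting, the continuation probability p plays the role of the discount factor.
Grim-trigger IC: 16/(1−p) ≥ 31 + 10p/(1−p) ⇒ p ≥ (31−16)/(31−10) = 5/7.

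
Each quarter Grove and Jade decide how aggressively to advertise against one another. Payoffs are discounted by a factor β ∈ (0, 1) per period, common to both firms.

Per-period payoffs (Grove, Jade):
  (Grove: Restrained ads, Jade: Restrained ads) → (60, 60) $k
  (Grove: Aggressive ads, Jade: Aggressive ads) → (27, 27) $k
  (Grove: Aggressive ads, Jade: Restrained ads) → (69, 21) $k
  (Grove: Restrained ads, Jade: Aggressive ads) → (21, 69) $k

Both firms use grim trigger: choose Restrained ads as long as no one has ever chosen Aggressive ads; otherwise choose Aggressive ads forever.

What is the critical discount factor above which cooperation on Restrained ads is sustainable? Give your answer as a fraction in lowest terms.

60/(1−β) ≥ 69 + 27β/(1−β)
60 ≥ 69 − 42β
β ≥ 9/42 = 3/14.

3/14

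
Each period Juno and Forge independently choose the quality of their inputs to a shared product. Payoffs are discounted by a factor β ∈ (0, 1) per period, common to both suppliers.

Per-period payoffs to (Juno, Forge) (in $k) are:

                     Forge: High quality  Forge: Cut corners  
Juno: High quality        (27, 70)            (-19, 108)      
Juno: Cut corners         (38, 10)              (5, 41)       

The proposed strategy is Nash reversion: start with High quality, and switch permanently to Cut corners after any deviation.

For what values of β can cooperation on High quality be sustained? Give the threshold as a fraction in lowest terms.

38/67

For Juno: deviation gain 38−27 = 11, per-period punishment loss 27−5 = 22. IC gives β ≥ 11/33 = 1/3.
For Forge: gain 38, loss 29 per period, so β ≥ 38/67.
The tighter constraint is Forge's, so cooperation needs β ≥ 38/67.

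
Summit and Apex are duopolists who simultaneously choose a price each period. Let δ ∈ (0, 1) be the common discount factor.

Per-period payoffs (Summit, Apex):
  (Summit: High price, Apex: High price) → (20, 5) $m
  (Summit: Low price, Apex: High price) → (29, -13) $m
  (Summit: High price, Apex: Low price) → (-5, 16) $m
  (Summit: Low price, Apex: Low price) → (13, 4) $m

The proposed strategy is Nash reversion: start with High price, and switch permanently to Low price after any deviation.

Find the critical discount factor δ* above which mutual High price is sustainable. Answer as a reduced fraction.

11/12

Summit's threshold: (29−20)/(29−13) = 9/16.
Apex's threshold: (16−5)/(16−4) = 11/12.
9/16 < 11/12, so Apex binds and δ* = 11/12.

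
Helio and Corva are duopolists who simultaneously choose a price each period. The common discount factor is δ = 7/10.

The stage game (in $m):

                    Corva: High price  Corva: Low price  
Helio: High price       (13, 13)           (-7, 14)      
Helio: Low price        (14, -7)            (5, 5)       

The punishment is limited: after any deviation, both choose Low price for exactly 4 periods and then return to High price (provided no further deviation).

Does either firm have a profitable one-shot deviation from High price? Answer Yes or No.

Comparing payoff streams over the 5 periods until play realigns: cooperate → 13(1+δ+…+δ^4); deviate → 14 + 5(δ+…+δ^4).
Cooperation is sustained iff (13−5)(δ+…+δ^4) ≥ 14−13.
δ+…+δ^4 = 7/10·(1−(7/10)^4)/(1−7/10) = 1.7731, and (14−13)/(13−5) = 0.1250.
1.7731 ≥ 0.1250, so cooperation is sustainable.

No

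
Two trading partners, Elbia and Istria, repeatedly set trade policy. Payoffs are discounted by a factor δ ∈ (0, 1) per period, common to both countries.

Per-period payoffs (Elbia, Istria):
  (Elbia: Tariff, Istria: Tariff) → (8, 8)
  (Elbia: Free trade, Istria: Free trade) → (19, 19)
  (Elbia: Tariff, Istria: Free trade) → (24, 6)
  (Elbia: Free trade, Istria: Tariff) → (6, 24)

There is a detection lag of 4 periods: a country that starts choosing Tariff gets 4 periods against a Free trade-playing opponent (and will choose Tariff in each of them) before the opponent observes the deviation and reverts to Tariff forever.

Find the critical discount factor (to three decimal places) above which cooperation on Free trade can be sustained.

0.748

A deviator earns 24 for 4 periods, then 8 forever; cooperating earns 19 forever. Multiplying the IC by (1−δ):
19 ≥ 24(1−δ^4) + 8δ^4, so 16·δ^4 ≥ 5 and δ^4 ≥ 5/16.
δ ≥ (5/16)^(1/4) ≈ 0.748.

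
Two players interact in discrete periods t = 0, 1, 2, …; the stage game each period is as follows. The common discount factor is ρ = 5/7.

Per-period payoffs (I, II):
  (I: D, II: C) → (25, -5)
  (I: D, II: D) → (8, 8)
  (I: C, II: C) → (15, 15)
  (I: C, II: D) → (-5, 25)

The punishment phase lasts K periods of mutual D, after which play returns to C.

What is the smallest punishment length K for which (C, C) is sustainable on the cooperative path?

3

Need Σ_{k=1}^{K} ρ^k ≥ (25−15)/(15−8) = 1.4286 at ρ = 5/7.
At K = 2 the sum is 1.2245 < 1.4286; at K = 3 it is 1.5889 ≥ 1.4286.
So the minimum punishment length is K = 3.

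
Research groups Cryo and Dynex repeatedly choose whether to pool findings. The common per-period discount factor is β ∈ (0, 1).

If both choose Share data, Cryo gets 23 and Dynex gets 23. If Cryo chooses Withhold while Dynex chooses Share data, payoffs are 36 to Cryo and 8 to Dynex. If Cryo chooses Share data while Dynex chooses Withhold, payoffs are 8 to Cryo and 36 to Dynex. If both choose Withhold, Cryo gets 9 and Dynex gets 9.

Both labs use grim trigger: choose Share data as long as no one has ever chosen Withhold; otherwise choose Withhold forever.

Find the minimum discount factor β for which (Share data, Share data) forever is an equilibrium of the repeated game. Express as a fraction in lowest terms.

One-period gain from deviating is 36 − 23 = 13. The loss is 23 − 9 = 14 in every subsequent period, with present value 14·β/(1−β).
Deviation is unprofitable when 14·β/(1−β) ≥ 13, i.e. β/(1−β) ≥ 13/14.
Equivalently β ≥ 13/(13+14) = 13/27.

13/27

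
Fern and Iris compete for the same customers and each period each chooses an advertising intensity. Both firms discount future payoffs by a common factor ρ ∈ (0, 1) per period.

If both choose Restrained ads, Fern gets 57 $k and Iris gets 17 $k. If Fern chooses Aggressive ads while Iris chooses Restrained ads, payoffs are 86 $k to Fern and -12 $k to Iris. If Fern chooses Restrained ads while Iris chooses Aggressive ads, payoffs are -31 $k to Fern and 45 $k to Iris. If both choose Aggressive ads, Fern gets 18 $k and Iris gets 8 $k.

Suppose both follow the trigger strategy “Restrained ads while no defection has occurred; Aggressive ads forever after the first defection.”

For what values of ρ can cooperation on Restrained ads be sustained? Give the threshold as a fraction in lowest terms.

28/37

Fern's threshold: (86−57)/(86−18) = 29/68.
Iris's threshold: (45−17)/(45−8) = 28/37.
29/68 < 28/37, so Iris binds and ρ* = 28/37.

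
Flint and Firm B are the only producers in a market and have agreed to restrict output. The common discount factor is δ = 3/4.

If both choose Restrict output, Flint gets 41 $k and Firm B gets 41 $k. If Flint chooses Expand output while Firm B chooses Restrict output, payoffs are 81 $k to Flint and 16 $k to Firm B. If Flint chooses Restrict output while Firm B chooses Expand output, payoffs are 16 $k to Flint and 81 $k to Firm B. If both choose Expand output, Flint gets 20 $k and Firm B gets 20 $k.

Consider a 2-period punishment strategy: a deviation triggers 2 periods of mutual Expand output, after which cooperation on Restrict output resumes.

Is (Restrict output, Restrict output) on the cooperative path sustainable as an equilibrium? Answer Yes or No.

No

IC: δ+…+δ^2 ≥ (81−41)/(41−20) = 40/21.
At δ = 3/4: partial sum = 1.3125 < 1.9048. Cooperation not sustainable.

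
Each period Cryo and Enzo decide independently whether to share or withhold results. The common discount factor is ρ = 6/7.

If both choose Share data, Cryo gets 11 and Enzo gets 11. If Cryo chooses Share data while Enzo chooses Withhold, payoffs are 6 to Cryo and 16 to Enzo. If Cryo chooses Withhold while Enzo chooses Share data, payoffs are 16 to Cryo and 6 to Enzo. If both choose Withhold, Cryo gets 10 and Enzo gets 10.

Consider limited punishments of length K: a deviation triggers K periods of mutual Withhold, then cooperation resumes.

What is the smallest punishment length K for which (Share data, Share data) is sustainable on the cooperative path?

No profitable deviation requires (11−10)(ρ+…+ρ^K) ≥ 16−11, i.e. ρ+…+ρ^K ≥ 5 ≈ 5.0000.
With ρ = 6/7, the partial sums are K=1: 0.8571, K=2: 1.5918, …, K=10: 4.7157, K=11: 4.8991, K=12: 5.0564.
K = 12 is the first length at which the sum reaches 5.0000.

12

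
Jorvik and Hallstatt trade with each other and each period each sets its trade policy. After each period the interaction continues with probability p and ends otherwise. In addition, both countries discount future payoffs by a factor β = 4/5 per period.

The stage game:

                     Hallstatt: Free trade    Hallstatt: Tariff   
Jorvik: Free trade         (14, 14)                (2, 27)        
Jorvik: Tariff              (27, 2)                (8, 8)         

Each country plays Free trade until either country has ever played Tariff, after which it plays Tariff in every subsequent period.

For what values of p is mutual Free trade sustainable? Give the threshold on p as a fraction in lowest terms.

Expected continuation weight on next period's payoff is β·p = 4/5·p, which plays the role of the discount factor.
Cooperation requires 4/5·p ≥ (27−14)/(27−8) = 13/19, hence p ≥ 65/76.

65/76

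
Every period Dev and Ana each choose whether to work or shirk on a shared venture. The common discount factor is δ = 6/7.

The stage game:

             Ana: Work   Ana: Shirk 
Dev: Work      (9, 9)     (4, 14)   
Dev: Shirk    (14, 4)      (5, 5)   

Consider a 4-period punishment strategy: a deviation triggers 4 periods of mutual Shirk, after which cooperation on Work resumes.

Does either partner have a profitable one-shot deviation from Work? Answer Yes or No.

IC: δ+…+δ^4 ≥ (14−9)/(9−5) = 5/4.
At δ = 6/7: partial sum = 2.7613 ≥ 1.2500. Cooperation sustainable.

No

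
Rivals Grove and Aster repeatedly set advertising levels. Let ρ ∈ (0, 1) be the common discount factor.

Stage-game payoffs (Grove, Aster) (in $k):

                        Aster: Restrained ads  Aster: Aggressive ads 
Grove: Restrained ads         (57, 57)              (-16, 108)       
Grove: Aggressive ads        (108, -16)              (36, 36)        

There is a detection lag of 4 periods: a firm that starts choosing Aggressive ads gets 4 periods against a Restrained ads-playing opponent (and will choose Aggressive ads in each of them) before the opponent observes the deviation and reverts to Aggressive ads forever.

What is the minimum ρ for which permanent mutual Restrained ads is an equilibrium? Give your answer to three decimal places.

A deviator earns 108 for 4 periods, then 36 forever; cooperating earns 57 forever. Multiplying the IC by (1−ρ):
57 ≥ 108(1−ρ^4) + 36ρ^4, so 72·ρ^4 ≥ 51 and ρ^4 ≥ 17/24.
ρ ≥ (17/24)^(1/4) ≈ 0.917.

0.917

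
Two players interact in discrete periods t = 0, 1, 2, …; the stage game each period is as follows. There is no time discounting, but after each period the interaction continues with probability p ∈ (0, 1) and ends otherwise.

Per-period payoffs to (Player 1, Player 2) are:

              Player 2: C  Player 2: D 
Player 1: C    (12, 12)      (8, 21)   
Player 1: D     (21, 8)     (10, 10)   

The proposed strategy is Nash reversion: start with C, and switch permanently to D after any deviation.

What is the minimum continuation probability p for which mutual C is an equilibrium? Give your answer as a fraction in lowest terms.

9/11

With no time discounting, the continuation probability p plays the role of the discount factor.
Grim-trigger IC: 12/(1−p) ≥ 21 + 10p/(1−p) ⇒ p ≥ (21−12)/(21−10) = 9/11.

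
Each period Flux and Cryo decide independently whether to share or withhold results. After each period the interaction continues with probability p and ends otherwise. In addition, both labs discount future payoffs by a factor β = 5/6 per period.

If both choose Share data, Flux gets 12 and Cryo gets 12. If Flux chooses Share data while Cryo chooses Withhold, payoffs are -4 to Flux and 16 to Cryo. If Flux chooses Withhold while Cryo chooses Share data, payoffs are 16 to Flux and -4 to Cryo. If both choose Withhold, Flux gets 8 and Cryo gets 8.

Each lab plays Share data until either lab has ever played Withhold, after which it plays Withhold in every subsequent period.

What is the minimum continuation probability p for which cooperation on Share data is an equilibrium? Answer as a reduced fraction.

With continuation probability p and discount β, the effective per-period discount factor is βp.
Grim-trigger IC: βp ≥ (16−12)/(16−8) = 1/2.
So p ≥ (1/2)/(5/6) = 3/5.

3/5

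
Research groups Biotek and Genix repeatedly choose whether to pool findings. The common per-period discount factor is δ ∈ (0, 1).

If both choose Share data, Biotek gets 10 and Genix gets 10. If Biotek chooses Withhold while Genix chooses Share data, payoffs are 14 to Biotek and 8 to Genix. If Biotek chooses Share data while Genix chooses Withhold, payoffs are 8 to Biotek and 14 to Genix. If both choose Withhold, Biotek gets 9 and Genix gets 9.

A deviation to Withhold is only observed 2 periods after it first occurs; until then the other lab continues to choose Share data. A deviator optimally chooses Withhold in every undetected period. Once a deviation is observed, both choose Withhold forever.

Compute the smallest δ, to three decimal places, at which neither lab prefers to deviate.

0.894

Deviating for the 2 undetected periods gains 14−10 = 4 per period over cooperation, then loses 10−9 = 1 per period forever once punishment starts.
Gain: 4(1 + δ + … + δ^1); loss: 1·δ^2/(1−δ).
No profitable deviation ⇔ 4(1−δ^2) ≤ 1·δ^2, i.e. δ^2 ≥ 4/(4+1) = 4/5.
Hence δ ≥ (4/5)^(1/2) ≈ 0.894.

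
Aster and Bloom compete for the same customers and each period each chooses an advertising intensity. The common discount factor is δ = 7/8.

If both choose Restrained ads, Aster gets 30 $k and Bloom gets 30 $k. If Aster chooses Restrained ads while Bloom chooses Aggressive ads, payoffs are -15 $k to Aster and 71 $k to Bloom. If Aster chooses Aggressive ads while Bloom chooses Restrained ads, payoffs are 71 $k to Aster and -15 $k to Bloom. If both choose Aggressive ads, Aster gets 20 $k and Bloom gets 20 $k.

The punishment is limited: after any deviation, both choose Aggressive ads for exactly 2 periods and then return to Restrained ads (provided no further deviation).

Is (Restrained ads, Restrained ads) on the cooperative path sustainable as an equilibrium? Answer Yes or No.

Comparing payoff streams over the 3 periods until play realigns: cooperate → 30(1+δ+…+δ^2); deviate → 71 + 20(δ+…+δ^2).
Cooperation is sustained iff (30−20)(δ+…+δ^2) ≥ 71−30.
δ+…+δ^2 = 7/8·(1−(7/8)^2)/(1−7/8) = 1.6406, and (71−30)/(30−20) = 4.1000.
1.6406 < 4.1000, so cooperation is not sustainable.

No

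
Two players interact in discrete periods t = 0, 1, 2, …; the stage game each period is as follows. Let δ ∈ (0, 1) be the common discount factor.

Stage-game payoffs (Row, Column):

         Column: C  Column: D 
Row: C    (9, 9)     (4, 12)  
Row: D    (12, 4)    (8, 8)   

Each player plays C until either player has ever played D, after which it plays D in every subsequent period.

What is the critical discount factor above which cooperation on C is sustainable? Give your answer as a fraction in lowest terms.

One-period gain from deviating is 12 − 9 = 3. The loss is 9 − 8 = 1 in every subsequent period, with present value 1·δ/(1−δ).
Deviation is unprofitable when 1·δ/(1−δ) ≥ 3, i.e. δ/(1−δ) ≥ 3.
Equivalently δ ≥ 3/(3+1) = 3/4.

3/4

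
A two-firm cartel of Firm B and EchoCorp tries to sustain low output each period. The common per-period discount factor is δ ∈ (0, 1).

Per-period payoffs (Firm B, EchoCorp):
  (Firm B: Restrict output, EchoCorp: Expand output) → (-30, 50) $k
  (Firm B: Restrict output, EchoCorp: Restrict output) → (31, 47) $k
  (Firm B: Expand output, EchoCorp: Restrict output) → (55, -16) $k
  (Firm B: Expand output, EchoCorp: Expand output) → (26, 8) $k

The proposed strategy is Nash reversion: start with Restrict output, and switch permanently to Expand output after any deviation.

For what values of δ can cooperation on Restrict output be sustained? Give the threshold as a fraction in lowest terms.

24/29

For Firm B: deviation gain 55−31 = 24, per-period punishment loss 31−26 = 5. IC gives δ ≥ 24/29.
For EchoCorp: gain 3, loss 39 per period, so δ ≥ 3/42 = 1/14.
The tighter constraint is Firm B's, so cooperation needs δ ≥ 24/29.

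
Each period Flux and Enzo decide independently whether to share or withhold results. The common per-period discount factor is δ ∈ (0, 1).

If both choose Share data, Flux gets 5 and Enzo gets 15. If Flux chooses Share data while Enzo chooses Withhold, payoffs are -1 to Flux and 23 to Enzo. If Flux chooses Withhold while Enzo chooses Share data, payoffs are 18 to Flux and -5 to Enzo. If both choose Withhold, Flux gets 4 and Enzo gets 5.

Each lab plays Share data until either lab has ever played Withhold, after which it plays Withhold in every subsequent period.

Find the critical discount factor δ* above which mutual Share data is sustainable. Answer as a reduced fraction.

Flux: cooperation gives 5 each period; deviation gives 18 once then 4 forever.
  5/(1−δ) ≥ 18 + 4δ/(1−δ) ⇒ δ ≥ 13/14.
Enzo: cooperation gives 15 each period; deviation gives 23 once then 5 forever.
  δ ≥ 8/18 = 4/9.
Both must hold, so the binding constraint is Flux's: δ ≥ 13/14.

13/14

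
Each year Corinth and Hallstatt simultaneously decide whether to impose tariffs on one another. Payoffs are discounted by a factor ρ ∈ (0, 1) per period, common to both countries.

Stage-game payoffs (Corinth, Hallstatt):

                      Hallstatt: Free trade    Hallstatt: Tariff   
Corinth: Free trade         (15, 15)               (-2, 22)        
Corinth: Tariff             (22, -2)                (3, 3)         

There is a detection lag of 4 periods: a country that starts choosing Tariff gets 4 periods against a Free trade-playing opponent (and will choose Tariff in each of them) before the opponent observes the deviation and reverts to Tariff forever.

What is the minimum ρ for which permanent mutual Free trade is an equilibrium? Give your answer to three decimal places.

A deviator earns 22 for 4 periods, then 3 forever; cooperating earns 15 forever. Multiplying the IC by (1−ρ):
15 ≥ 22(1−ρ^4) + 3ρ^4, so 19·ρ^4 ≥ 7 and ρ^4 ≥ 7/19.
ρ ≥ (7/19)^(1/4) ≈ 0.779.

0.779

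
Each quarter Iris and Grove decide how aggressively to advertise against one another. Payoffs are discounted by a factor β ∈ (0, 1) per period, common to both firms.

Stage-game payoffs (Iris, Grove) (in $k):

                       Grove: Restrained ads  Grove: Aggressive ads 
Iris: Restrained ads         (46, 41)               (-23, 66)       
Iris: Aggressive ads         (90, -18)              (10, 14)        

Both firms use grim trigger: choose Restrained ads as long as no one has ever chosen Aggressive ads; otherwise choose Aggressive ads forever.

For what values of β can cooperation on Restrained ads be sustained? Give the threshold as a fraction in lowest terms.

11/20

Iris's threshold: (90−46)/(90−10) = 11/20.
Grove's threshold: (66−41)/(66−14) = 25/52.
11/20 > 25/52, so Iris binds and β* = 11/20.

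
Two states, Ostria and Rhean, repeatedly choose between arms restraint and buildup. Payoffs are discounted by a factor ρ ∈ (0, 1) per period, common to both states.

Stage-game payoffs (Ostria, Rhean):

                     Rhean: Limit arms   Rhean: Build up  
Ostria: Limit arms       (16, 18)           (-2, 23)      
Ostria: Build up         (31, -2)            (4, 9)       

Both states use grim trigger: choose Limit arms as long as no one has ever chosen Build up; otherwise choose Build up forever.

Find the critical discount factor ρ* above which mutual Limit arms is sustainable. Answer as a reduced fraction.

5/9

For Ostria: deviation gain 31−16 = 15, per-period punishment loss 16−4 = 12. IC gives ρ ≥ 15/27 = 5/9.
For Rhean: gain 5, loss 9 per period, so ρ ≥ 5/14.
The tighter constraint is Ostria's, so cooperation needs ρ ≥ 5/9.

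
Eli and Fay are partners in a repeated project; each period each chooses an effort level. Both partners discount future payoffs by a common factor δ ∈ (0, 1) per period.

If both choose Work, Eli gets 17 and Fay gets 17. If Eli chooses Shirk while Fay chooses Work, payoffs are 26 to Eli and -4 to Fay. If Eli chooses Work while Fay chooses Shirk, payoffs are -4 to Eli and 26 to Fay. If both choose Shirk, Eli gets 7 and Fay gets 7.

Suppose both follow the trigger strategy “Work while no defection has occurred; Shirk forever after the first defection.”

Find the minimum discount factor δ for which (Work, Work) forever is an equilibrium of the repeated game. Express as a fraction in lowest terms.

9/19

Cooperation forever yields 17 each period: 17/(1−δ).
Deviating yields 26 once, then 7 forever: 26 + 7δ/(1−δ).
No profitable deviation requires 17/(1−δ) ≥ 26 + 7δ/(1−δ).
Multiplying by (1−δ): 17 ≥ 26(1−δ) + 7δ = 26 − 19δ.
So 19δ ≥ 9, i.e. δ ≥ 9/19.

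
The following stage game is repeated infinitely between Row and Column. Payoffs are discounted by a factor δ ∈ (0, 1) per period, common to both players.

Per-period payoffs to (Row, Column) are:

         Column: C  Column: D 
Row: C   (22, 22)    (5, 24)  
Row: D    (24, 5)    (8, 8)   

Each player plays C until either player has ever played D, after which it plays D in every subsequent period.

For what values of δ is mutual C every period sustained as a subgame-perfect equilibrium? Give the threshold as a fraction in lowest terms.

22/(1−δ) ≥ 24 + 8δ/(1−δ)
22 ≥ 24 − 16δ
δ ≥ 2/16 = 1/8.

1/8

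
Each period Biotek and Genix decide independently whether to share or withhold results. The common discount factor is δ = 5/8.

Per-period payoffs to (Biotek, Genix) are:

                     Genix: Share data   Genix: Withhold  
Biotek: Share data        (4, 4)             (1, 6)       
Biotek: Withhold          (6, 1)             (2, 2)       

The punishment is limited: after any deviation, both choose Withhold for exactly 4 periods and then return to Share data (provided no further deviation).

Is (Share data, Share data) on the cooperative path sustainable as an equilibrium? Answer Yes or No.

A one-shot deviation gives 6 now, then 2 for 4 periods, then back to 4.
Gain from deviating: (6−4) today; loss: (4−2) in each of the next 4 periods.
No-deviation condition: (4−2)(δ+…+δ^4) ≥ 6−4, i.e. δ+…+δ^4 ≥ 1.
At δ = 5/8: δ+…+δ^4 = 1.4124 ≥ 1.0000.
So cooperation is sustainable.

Yes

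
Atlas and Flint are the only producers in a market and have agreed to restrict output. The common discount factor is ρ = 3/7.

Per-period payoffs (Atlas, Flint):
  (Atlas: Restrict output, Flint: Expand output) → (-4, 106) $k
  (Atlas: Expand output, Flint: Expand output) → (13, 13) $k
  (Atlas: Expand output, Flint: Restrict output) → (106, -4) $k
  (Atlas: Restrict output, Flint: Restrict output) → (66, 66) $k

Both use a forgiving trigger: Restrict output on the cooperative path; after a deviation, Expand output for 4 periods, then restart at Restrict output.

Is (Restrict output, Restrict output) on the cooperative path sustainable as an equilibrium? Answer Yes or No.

No

A one-shot deviation gives 106 now, then 13 for 4 periods, then back to 66.
Gain from deviating: (106−66) today; loss: (66−13) in each of the next 4 periods.
No-deviation condition: (66−13)(ρ+…+ρ^4) ≥ 106−66, i.e. ρ+…+ρ^4 ≥ 40/53.
At ρ = 3/7: ρ+…+ρ^4 = 0.7247 < 0.7547.
So cooperation is not sustainable.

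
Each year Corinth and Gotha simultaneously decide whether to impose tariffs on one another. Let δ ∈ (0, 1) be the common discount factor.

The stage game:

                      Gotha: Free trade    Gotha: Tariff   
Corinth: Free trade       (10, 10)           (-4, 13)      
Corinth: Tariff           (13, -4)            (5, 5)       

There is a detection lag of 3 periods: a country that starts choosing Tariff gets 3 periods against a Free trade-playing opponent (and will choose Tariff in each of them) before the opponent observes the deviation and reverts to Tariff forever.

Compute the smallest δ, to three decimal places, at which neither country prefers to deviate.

Deviating for the 3 undetected periods gains 13−10 = 3 per period over cooperation, then loses 10−5 = 5 per period forever once punishment starts.
Gain: 3(1 + δ + … + δ^2); loss: 5·δ^3/(1−δ).
No profitable deviation ⇔ 3(1−δ^3) ≤ 5·δ^3, i.e. δ^3 ≥ 3/(3+5) = 3/8.
Hence δ ≥ (3/8)^(1/3) ≈ 0.721.

0.721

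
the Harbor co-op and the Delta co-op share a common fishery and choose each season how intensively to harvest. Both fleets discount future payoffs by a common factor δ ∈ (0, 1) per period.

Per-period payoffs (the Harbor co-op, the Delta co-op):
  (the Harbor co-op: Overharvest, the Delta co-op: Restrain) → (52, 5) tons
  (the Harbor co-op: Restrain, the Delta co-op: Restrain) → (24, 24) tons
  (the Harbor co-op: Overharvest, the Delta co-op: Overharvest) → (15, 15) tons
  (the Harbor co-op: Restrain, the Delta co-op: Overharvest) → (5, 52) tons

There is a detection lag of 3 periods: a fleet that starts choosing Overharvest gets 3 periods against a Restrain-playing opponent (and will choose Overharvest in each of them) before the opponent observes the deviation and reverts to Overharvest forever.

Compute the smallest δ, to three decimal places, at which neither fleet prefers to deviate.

A deviator earns 52 for 3 periods, then 15 forever; cooperating earns 24 forever. Multiplying the IC by (1−δ):
24 ≥ 52(1−δ^3) + 15δ^3, so 37·δ^3 ≥ 28 and δ^3 ≥ 28/37.
δ ≥ (28/37)^(1/3) ≈ 0.911.

0.911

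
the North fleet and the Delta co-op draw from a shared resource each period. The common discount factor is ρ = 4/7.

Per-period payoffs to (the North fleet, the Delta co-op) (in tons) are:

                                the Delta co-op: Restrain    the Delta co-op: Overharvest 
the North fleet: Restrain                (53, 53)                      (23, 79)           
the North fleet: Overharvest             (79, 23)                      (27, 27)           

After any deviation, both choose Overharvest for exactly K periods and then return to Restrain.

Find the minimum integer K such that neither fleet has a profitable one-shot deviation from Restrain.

3

IC: ρ(1−ρ^K)/(1−ρ) ≥ (79−53)/(53−27) = 1.
With ρ = 4/7: need 1 − ρ^K ≥ 1·(1−4/7)/(4/7), i.e. ρ^K ≤ 0.2500.
Since (4/7)^2 = 0.3265 and (4/7)^3 = 0.1866, the smallest such K is 3.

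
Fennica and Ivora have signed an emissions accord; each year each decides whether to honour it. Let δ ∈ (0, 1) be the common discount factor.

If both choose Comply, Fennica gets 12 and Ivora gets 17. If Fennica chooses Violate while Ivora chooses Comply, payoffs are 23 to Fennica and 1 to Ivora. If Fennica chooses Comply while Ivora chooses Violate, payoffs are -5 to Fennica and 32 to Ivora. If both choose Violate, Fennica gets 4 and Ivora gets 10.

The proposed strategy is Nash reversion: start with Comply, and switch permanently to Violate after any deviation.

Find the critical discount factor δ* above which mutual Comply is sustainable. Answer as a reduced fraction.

15/22

Fennica's threshold: (23−12)/(23−4) = 11/19.
Ivora's threshold: (32−17)/(32−10) = 15/22.
11/19 < 15/22, so Ivora binds and δ* = 15/22.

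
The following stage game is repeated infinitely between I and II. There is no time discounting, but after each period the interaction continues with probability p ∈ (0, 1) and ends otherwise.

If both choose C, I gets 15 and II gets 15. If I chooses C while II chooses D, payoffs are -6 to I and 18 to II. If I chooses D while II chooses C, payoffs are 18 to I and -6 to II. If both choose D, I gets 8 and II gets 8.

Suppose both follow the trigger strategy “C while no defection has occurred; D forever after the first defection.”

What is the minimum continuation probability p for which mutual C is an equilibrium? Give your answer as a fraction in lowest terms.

With no time discounting, the continuation probability p plays the role of the discount factor.
Grim-trigger IC: 15/(1−p) ≥ 18 + 8p/(1−p) ⇒ p ≥ (18−15)/(18−8) = 3/10.

3/10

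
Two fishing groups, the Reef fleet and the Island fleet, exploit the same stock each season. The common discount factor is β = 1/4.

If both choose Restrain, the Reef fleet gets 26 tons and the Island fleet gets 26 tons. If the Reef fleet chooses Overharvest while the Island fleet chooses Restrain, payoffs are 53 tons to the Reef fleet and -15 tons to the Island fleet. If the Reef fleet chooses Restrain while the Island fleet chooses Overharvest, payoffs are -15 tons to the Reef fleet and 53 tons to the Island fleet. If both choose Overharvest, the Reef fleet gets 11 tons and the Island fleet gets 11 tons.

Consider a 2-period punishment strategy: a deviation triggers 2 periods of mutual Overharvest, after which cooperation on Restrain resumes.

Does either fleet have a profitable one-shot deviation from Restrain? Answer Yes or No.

A one-shot deviation gives 53 now, then 11 for 2 periods, then back to 26.
Gain from deviating: (53−26) today; loss: (26−11) in each of the next 2 periods.
No-deviation condition: (26−11)(β+…+β^2) ≥ 53−26, i.e. β+…+β^2 ≥ 9/5.
At β = 1/4: β+…+β^2 = 0.3125 < 1.8000.
So cooperation is not sustainable.

Yes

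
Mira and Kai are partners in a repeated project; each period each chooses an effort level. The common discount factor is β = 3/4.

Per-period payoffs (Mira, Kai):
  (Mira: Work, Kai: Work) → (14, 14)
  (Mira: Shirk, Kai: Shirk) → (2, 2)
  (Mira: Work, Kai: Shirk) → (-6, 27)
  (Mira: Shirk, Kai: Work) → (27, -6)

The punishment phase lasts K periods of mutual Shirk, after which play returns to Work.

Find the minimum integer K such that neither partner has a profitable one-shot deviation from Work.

Need Σ_{k=1}^{K} β^k ≥ (27−14)/(14−2) = 1.0833 at β = 3/4.
At K = 1 the sum is 0.7500 < 1.0833; at K = 2 it is 1.3125 ≥ 1.0833.
So the minimum punishment length is K = 2.

2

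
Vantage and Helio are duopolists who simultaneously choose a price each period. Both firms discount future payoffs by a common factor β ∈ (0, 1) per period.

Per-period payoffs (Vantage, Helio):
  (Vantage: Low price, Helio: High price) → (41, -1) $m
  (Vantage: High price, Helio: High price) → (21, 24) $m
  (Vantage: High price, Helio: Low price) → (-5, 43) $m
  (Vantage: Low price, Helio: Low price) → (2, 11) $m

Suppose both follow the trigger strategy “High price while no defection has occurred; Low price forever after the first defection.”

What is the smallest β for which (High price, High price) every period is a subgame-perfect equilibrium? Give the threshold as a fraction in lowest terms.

19/32

Vantage's threshold: (41−21)/(41−2) = 20/39.
Helio's threshold: (43−24)/(43−11) = 19/32.
20/39 < 19/32, so Helio binds and β* = 19/32.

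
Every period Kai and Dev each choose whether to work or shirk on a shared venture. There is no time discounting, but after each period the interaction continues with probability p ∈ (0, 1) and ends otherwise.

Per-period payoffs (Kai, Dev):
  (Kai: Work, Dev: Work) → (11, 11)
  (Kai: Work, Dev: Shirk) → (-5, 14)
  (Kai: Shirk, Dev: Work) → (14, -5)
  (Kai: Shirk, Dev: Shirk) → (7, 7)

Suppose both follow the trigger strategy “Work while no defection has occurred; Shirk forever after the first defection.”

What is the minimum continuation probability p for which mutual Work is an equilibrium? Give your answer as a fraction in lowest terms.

3/7

Expected cooperation value is 11 + p·11 + p²·11 + … = 11/(1−p); deviation gives 14 + p·7/(1−p).
11 ≥ 14(1−p) + 7p ⇒ 7p ≥ 3 ⇒ p ≥ 3/7.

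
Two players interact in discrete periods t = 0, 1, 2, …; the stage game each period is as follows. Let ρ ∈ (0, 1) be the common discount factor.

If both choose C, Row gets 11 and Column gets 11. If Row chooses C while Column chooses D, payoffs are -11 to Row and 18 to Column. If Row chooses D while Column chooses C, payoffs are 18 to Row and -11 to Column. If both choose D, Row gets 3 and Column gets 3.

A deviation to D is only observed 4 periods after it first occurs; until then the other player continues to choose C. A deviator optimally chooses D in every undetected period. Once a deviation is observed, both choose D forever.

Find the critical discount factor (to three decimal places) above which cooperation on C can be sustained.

0.827

Deviating for the 4 undetected periods gains 18−11 = 7 per period over cooperation, then loses 11−3 = 8 per period forever once punishment starts.
Gain: 7(1 + ρ + … + ρ^3); loss: 8·ρ^4/(1−ρ).
No profitable deviation ⇔ 7(1−ρ^4) ≤ 8·ρ^4, i.e. ρ^4 ≥ 7/(7+8) = 7/15.
Hence ρ ≥ (7/15)^(1/4) ≈ 0.827.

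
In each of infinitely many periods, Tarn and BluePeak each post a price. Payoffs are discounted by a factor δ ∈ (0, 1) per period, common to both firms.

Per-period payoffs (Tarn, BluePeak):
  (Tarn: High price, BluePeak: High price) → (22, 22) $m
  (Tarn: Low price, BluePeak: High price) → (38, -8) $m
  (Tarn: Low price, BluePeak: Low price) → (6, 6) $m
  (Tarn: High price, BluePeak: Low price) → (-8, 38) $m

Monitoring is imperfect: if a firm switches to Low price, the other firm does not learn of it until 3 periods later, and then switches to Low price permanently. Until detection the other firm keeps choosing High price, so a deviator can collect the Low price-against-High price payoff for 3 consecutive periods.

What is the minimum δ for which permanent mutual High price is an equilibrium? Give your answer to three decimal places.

0.794

The best deviation is to choose Low price for all 3 undetected periods, earning 38 each, then 6 forever once detected.
Deviation value: 38(1−δ^3)/(1−δ) + 6δ^3/(1−δ); cooperation value: 22/(1−δ).
IC: 22 ≥ 38(1−δ^3) + 6δ^3 = 38 − 32δ^3.
So δ^3 ≥ 16/32 = 1/2, giving δ ≥ (1/2)^(1/3) ≈ 0.794.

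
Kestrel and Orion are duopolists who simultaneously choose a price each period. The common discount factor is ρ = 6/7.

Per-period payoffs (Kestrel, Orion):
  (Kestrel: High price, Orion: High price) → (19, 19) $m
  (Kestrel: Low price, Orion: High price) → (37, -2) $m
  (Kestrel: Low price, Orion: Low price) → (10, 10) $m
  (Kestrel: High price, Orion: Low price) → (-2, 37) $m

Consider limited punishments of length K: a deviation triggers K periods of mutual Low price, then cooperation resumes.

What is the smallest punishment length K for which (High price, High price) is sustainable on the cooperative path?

3

No profitable deviation requires (19−10)(ρ+…+ρ^K) ≥ 37−19, i.e. ρ+…+ρ^K ≥ 2 ≈ 2.0000.
With ρ = 6/7, the partial sums are K=1: 0.8571, K=2: 1.5918, K=3: 2.2216.
K = 3 is the first length at which the sum reaches 2.0000.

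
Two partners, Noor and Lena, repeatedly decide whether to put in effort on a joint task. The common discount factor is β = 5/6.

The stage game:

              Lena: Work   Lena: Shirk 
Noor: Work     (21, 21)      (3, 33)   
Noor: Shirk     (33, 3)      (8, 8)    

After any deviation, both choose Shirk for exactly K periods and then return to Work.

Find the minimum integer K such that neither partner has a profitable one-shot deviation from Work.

2

No profitable deviation requires (21−8)(β+…+β^K) ≥ 33−21, i.e. β+…+β^K ≥ 12/13 ≈ 0.9231.
With β = 5/6, the partial sums are K=1: 0.8333, K=2: 1.5278.
K = 2 is the first length at which the sum reaches 0.9231.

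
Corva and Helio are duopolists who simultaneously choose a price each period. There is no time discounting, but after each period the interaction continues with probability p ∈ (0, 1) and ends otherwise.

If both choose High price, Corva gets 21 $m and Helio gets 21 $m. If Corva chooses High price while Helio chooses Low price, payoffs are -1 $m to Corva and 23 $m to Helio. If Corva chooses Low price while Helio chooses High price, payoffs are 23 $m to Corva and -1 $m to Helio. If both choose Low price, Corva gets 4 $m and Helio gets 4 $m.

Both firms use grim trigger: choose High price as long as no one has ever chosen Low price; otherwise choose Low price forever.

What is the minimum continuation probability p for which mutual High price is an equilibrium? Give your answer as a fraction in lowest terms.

2/19

With no time discounting, the continuation probability p plays the role of the discount factor.
Grim-trigger IC: 21/(1−p) ≥ 23 + 4p/(1−p) ⇒ p ≥ (23−21)/(23−4) = 2/19.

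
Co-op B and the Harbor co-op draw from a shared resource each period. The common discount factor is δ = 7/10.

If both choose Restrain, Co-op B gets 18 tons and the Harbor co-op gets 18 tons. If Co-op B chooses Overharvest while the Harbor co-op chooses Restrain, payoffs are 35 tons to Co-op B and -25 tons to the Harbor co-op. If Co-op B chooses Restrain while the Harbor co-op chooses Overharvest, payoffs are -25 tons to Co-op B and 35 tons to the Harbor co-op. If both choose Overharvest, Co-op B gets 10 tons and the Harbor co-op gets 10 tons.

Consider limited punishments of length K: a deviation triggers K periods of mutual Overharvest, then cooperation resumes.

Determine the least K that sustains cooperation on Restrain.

7

Need Σ_{k=1}^{K} δ^k ≥ (35−18)/(18−10) = 2.1250 at δ = 7/10.
At K = 6 the sum is 2.0588 < 2.1250; at K = 7 it is 2.1412 ≥ 2.1250.
So the minimum punishment length is K = 7.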